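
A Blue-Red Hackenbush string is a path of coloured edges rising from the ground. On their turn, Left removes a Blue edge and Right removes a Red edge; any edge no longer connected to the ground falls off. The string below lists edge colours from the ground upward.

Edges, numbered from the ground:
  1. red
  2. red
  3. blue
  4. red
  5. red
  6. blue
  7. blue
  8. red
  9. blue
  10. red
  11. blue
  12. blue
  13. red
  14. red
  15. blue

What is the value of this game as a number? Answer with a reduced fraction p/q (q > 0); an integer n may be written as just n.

Prefix values for red red blue red red blue blue red blue red blue blue red red blue via {L|R} + simplicity:
G(r) = { — | 0 } so -1
G(rr) = { — | -1,0 } so -2
G(rrb) = { -2 | -1,0 } so -3/2
G(rrbr) = { -2 | -3/2,-1,0 } so -7/4
G(rrbrr) = { -2 | -7/4,-3/2,-1,0 } so -15/8
G(rrbrrb) = { -2,-15/8 | -7/4,-3/2,-1,0 } so -29/16
G(rrbrrbb) = { -2,-15/8,-29/16 | -7/4,-3/2,-1,0 } so -57/32
G(rrbrrbbr) = { -2,-15/8,-29/16 | -57/32,-7/4,-3/2,-1,0 } so -115/64
G(rrbrrbbrb) = { -2,-15/8,-29/16,-115/64 | -57/32,-7/4,-3/2,-1,0 } so -229/128
G(rrbrrbbrbr) = { -2,-15/8,-29/16,-115/64 | -229/128,-57/32,-7/4,-3/2,-1,0 } so -459/256
G(rrbrrbbrbrb) = { -2,-15/8,-29/16,-115/64,-459/256 | -229/128,-57/32,-7/4,-3/2,-1,0 } so -917/512
G(rrbrrbbrbrbb) = { -2,-15/8,-29/16,-115/64,-459/256,-917/512 | -229/128,-57/32,-7/4,-3/2,-1,0 } so -1833/1024
G(rrbrrbbrbrbbr) = { -2,-15/8,-29/16,-115/64,-459/256,-917/512 | -1833/1024,-229/128,-57/32,-7/4,-3/2,-1,0 } so -3667/2048
G(rrbrrbbrbrbbrr) = { -2,-15/8,-29/16,-115/64,-459/256,-917/512 | -3667/2048,-1833/1024,-229/128,-57/32,-7/4,-3/2,-1,0 } so -7335/4096
G(rrbrrbbrbrbbrrb) = { -2,-15/8,-29/16,-115/64,-459/256,-917/512,-7335/4096 | -3667/2048,-1833/1024,-229/128,-57/32,-7/4,-3/2,-1,0 } so -14669/8192

-14669/8192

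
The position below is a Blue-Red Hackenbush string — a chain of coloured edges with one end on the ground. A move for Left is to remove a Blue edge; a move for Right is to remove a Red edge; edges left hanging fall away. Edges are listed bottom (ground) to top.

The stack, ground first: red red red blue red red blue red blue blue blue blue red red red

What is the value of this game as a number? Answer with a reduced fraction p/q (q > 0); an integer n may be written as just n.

-11535/4096

step 1: add red to get r; options L={ (no moves) } R={ 0 } ⇒ -1
step 2: add red to get rr; options L={ (no moves) } R={ -1; 0 } ⇒ -2
step 3: add red to get rrr; options L={ (no moves) } R={ -2; -1; 0 } ⇒ -3
step 4: add blue to get rrrb; options L={ -3 } R={ -2; -1; 0 } ⇒ -5/2
step 5: add red to get rrrbr; options L={ -3 } R={ -5/2; -2; -1; 0 } ⇒ -11/4
step 6: add red to get rrrbrr; options L={ -3 } R={ -11/4; -5/2; -2; -1; 0 } ⇒ -23/8
step 7: add blue to get rrrbrrb; options L={ -3; -23/8 } R={ -11/4; -5/2; -2; -1; 0 } ⇒ -45/16
step 8: add red to get rrrbrrbr; options L={ -3; -23/8 } R={ -45/16; -11/4; -5/2; -2; -1; 0 } ⇒ -91/32
step 9: add blue to get rrrbrrbrb; options L={ -3; -23/8; -91/32 } R={ -45/16; -11/4; -5/2; -2; -1; 0 } ⇒ -181/64
step 10: add blue to get rrrbrrbrbb; options L={ -3; -23/8; -91/32; -181/64 } R={ -45/16; -11/4; -5/2; -2; -1; 0 } ⇒ -361/128
step 11: add blue to get rrrbrrbrbbb; options L={ -3; -23/8; -91/32; -181/64; -361/128 } R={ -45/16; -11/4; -5/2; -2; -1; 0 } ⇒ -721/256
step 12: add blue to get rrrbrrbrbbbb; options L={ -3; -23/8; -91/32; -181/64; -361/128; -721/256 } R={ -45/16; -11/4; -5/2; -2; -1; 0 } ⇒ -1441/512
step 13: add red to get rrrbrrbrbbbbr; options L={ -3; -23/8; -91/32; -181/64; -361/128; -721/256 } R={ -1441/512; -45/16; -11/4; -5/2; -2; -1; 0 } ⇒ -2883/1024
step 14: add red to get rrrbrrbrbbbbrr; options L={ -3; -23/8; -91/32; -181/64; -361/128; -721/256 } R={ -2883/1024; -1441/512; -45/16; -11/4; -5/2; -2; -1; 0 } ⇒ -5767/2048
step 15: add red to get rrrbrrbrbbbbrrr; options L={ -3; -23/8; -91/32; -181/64; -361/128; -721/256 } R={ -5767/2048; -2883/1024; -1441/512; -45/16; -11/4; -5/2; -2; -1; 0 } ⇒ -11535/4096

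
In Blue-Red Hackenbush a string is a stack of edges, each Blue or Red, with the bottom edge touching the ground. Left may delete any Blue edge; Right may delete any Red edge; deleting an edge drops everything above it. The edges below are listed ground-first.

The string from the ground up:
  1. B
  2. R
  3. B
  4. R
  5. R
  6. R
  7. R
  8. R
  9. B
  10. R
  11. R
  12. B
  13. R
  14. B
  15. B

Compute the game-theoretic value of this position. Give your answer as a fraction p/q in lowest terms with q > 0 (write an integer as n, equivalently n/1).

val_1 [B]  L=[0]  R=[∅]  ⇒ 1
val_2 [BR]  L=[0]  R=[1]  ⇒ 1/2
val_3 [BRB]  L=[0 1/2]  R=[1]  ⇒ 3/4
val_4 [BRBR]  L=[0 1/2]  R=[3/4 1]  ⇒ 5/8
val_5 [BRBRR]  L=[0 1/2]  R=[5/8 3/4 1]  ⇒ 9/16
val_6 [BRBRRR]  L=[0 1/2]  R=[9/16 5/8 3/4 1]  ⇒ 17/32
val_7 [BRBRRRR]  L=[0 1/2]  R=[17/32 9/16 5/8 3/4 1]  ⇒ 33/64
val_8 [BRBRRRRR]  L=[0 1/2]  R=[33/64 17/32 9/16 5/8 3/4 1]  ⇒ 65/128
val_9 [BRBRRRRRB]  L=[0 1/2 65/128]  R=[33/64 17/32 9/16 5/8 3/4 1]  ⇒ 131/256
val_10 [BRBRRRRRBR]  L=[0 1/2 65/128]  R=[131/256 33/64 17/32 9/16 5/8 3/4 1]  ⇒ 261/512
val_11 [BRBRRRRRBRR]  L=[0 1/2 65/128]  R=[261/512 131/256 33/64 17/32 9/16 5/8 3/4 1]  ⇒ 521/1024
val_12 [BRBRRRRRBRRB]  L=[0 1/2 65/128 521/1024]  R=[261/512 131/256 33/64 17/32 9/16 5/8 3/4 1]  ⇒ 1043/2048
val_13 [BRBRRRRRBRRBR]  L=[0 1/2 65/128 521/1024]  R=[1043/2048 261/512 131/256 33/64 17/32 9/16 5/8 3/4 1]  ⇒ 2085/4096
val_14 [BRBRRRRRBRRBRB]  L=[0 1/2 65/128 521/1024 2085/4096]  R=[1043/2048 261/512 131/256 33/64 17/32 9/16 5/8 3/4 1]  ⇒ 4171/8192
val_15 [BRBRRRRRBRRBRBB]  L=[0 1/2 65/128 521/1024 2085/4096 4171/8192]  R=[1043/2048 261/512 131/256 33/64 17/32 9/16 5/8 3/4 1]  ⇒ 8343/16384

8343/16384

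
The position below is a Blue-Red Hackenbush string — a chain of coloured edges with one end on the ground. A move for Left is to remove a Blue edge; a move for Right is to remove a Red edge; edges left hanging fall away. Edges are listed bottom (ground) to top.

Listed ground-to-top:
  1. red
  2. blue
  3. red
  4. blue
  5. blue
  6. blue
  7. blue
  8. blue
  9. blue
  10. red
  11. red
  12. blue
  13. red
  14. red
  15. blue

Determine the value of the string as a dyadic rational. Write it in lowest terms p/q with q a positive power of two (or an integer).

-8301/16384

val_1 [r]  L=[—]  R=[0]  → -1
val_2 [rb]  L=[-1]  R=[0]  → -1/2
val_3 [rbr]  L=[-1]  R=[-1/2, 0]  → -3/4
val_4 [rbrb]  L=[-1, -3/4]  R=[-1/2, 0]  → -5/8
val_5 [rbrbb]  L=[-1, -3/4, -5/8]  R=[-1/2, 0]  → -9/16
val_6 [rbrbbb]  L=[-1, -3/4, -5/8, -9/16]  R=[-1/2, 0]  → -17/32
val_7 [rbrbbbb]  L=[-1, -3/4, -5/8, -9/16, -17/32]  R=[-1/2, 0]  → -33/64
val_8 [rbrbbbbb]  L=[-1, -3/4, -5/8, -9/16, -17/32, -33/64]  R=[-1/2, 0]  → -65/128
val_9 [rbrbbbbbb]  L=[-1, -3/4, -5/8, -9/16, -17/32, -33/64, -65/128]  R=[-1/2, 0]  → -129/256
val_10 [rbrbbbbbbr]  L=[-1, -3/4, -5/8, -9/16, -17/32, -33/64, -65/128]  R=[-129/256, -1/2, 0]  → -259/512
val_11 [rbrbbbbbbrr]  L=[-1, -3/4, -5/8, -9/16, -17/32, -33/64, -65/128]  R=[-259/512, -129/256, -1/2, 0]  → -519/1024
val_12 [rbrbbbbbbrrb]  L=[-1, -3/4, -5/8, -9/16, -17/32, -33/64, -65/128, -519/1024]  R=[-259/512, -129/256, -1/2, 0]  → -1037/2048
val_13 [rbrbbbbbbrrbr]  L=[-1, -3/4, -5/8, -9/16, -17/32, -33/64, -65/128, -519/1024]  R=[-1037/2048, -259/512, -129/256, -1/2, 0]  → -2075/4096
val_14 [rbrbbbbbbrrbrr]  L=[-1, -3/4, -5/8, -9/16, -17/32, -33/64, -65/128, -519/1024]  R=[-2075/4096, -1037/2048, -259/512, -129/256, -1/2, 0]  → -4151/8192
val_15 [rbrbbbbbbrrbrrb]  L=[-1, -3/4, -5/8, -9/16, -17/32, -33/64, -65/128, -519/1024, -4151/8192]  R=[-2075/4096, -1037/2048, -259/512, -129/256, -1/2, 0]  → -8301/16384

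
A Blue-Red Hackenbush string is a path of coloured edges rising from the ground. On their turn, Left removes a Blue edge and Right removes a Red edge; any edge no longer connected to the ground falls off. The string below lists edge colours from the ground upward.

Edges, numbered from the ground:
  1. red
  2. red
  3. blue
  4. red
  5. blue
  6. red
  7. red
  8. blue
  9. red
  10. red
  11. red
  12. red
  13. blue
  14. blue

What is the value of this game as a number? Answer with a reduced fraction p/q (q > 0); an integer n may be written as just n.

-7033/4096

Recurse on prefixes of the 14-edge string red red blue red blue red red blue red red red red blue blue:
v(r) = { · | 0 } -> -1
v(rr) = { · | -1 0 } -> -2
v(rrb) = { -2 | -1 0 } -> -3/2
v(rrbr) = { -2 | -3/2 -1 0 } -> -7/4
v(rrbrb) = { -2 -7/4 | -3/2 -1 0 } -> -13/8
v(rrbrbr) = { -2 -7/4 | -13/8 -3/2 -1 0 } -> -27/16
v(rrbrbrr) = { -2 -7/4 | -27/16 -13/8 -3/2 -1 0 } -> -55/32
v(rrbrbrrb) = { -2 -7/4 -55/32 | -27/16 -13/8 -3/2 -1 0 } -> -109/64
v(rrbrbrrbr) = { -2 -7/4 -55/32 | -109/64 -27/16 -13/8 -3/2 -1 0 } -> -219/128
v(rrbrbrrbrr) = { -2 -7/4 -55/32 | -219/128 -109/64 -27/16 -13/8 -3/2 -1 0 } -> -439/256
v(rrbrbrrbrrr) = { -2 -7/4 -55/32 | -439/256 -219/128 -109/64 -27/16 -13/8 -3/2 -1 0 } -> -879/512
v(rrbrbrrbrrrr) = { -2 -7/4 -55/32 | -879/512 -439/256 -219/128 -109/64 -27/16 -13/8 -3/2 -1 0 } -> -1759/1024
v(rrbrbrrbrrrrb) = { -2 -7/4 -55/32 -1759/1024 | -879/512 -439/256 -219/128 -109/64 -27/16 -13/8 -3/2 -1 0 } -> -3517/2048
v(rrbrbrrbrrrrbb) = { -2 -7/4 -55/32 -1759/1024 -3517/2048 | -879/512 -439/256 -219/128 -109/64 -27/16 -13/8 -3/2 -1 0 } -> -7033/4096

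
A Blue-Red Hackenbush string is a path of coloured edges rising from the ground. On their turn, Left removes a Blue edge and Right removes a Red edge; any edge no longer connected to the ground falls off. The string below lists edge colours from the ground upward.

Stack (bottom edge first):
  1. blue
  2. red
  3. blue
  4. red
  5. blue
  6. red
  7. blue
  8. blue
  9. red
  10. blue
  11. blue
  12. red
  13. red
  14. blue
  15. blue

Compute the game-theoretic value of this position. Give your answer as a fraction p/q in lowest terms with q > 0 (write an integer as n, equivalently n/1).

11111/16384

Recurse on prefixes of the 15-edge string blue red blue red blue red blue blue red blue blue red red blue blue:
b: Left { 0 }, Right {  } — simplest 1
br: Left { 0 }, Right { 1 } — simplest 1/2
brb: Left { 0,1/2 }, Right { 1 } — simplest 3/4
brbr: Left { 0,1/2 }, Right { 3/4,1 } — simplest 5/8
brbrb: Left { 0,1/2,5/8 }, Right { 3/4,1 } — simplest 11/16
brbrbr: Left { 0,1/2,5/8 }, Right { 11/16,3/4,1 } — simplest 21/32
brbrbrb: Left { 0,1/2,5/8,21/32 }, Right { 11/16,3/4,1 } — simplest 43/64
brbrbrbb: Left { 0,1/2,5/8,21/32,43/64 }, Right { 11/16,3/4,1 } — simplest 87/128
brbrbrbbr: Left { 0,1/2,5/8,21/32,43/64 }, Right { 87/128,11/16,3/4,1 } — simplest 173/256
brbrbrbbrb: Left { 0,1/2,5/8,21/32,43/64,173/256 }, Right { 87/128,11/16,3/4,1 } — simplest 347/512
brbrbrbbrbb: Left { 0,1/2,5/8,21/32,43/64,173/256,347/512 }, Right { 87/128,11/16,3/4,1 } — simplest 695/1024
brbrbrbbrbbr: Left { 0,1/2,5/8,21/32,43/64,173/256,347/512 }, Right { 695/1024,87/128,11/16,3/4,1 } — simplest 1389/2048
brbrbrbbrbbrr: Left { 0,1/2,5/8,21/32,43/64,173/256,347/512 }, Right { 1389/2048,695/1024,87/128,11/16,3/4,1 } — simplest 2777/4096
brbrbrbbrbbrrb: Left { 0,1/2,5/8,21/32,43/64,173/256,347/512,2777/4096 }, Right { 1389/2048,695/1024,87/128,11/16,3/4,1 } — simplest 5555/8192
brbrbrbbrbbrrbb: Left { 0,1/2,5/8,21/32,43/64,173/256,347/512,2777/4096,5555/8192 }, Right { 1389/2048,695/1024,87/128,11/16,3/4,1 } — simplest 11111/16384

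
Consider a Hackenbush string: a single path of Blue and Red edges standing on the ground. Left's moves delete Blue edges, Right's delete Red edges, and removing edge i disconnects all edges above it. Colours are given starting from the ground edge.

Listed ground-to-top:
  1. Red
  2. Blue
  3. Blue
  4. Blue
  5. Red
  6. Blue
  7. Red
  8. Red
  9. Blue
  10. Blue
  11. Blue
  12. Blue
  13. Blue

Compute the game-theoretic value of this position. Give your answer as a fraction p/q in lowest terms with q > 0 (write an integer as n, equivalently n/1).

Build val(s[:k]) for k = 1..13, string s = Red Blue Blue Blue Red Blue Red Red Blue Blue Blue Blue Blue.
R: Left { · }, Right { 0 } → simplest -1
RB: Left { -1 }, Right { 0 } → simplest -1/2
RBB: Left { -1 -1/2 }, Right { 0 } → simplest -1/4
RBBB: Left { -1 -1/2 -1/4 }, Right { 0 } → simplest -1/8
RBBBR: Left { -1 -1/2 -1/4 }, Right { -1/8 0 } → simplest -3/16
RBBBRB: Left { -1 -1/2 -1/4 -3/16 }, Right { -1/8 0 } → simplest -5/32
RBBBRBR: Left { -1 -1/2 -1/4 -3/16 }, Right { -5/32 -1/8 0 } → simplest -11/64
RBBBRBRR: Left { -1 -1/2 -1/4 -3/16 }, Right { -11/64 -5/32 -1/8 0 } → simplest -23/128
RBBBRBRRB: Left { -1 -1/2 -1/4 -3/16 -23/128 }, Right { -11/64 -5/32 -1/8 0 } → simplest -45/256
RBBBRBRRBB: Left { -1 -1/2 -1/4 -3/16 -23/128 -45/256 }, Right { -11/64 -5/32 -1/8 0 } → simplest -89/512
RBBBRBRRBBB: Left { -1 -1/2 -1/4 -3/16 -23/128 -45/256 -89/512 }, Right { -11/64 -5/32 -1/8 0 } → simplest -177/1024
RBBBRBRRBBBB: Left { -1 -1/2 -1/4 -3/16 -23/128 -45/256 -89/512 -177/1024 }, Right { -11/64 -5/32 -1/8 0 } → simplest -353/2048
RBBBRBRRBBBBB: Left { -1 -1/2 -1/4 -3/16 -23/128 -45/256 -89/512 -177/1024 -353/2048 }, Right { -11/64 -5/32 -1/8 0 } → simplest -705/4096

-705/4096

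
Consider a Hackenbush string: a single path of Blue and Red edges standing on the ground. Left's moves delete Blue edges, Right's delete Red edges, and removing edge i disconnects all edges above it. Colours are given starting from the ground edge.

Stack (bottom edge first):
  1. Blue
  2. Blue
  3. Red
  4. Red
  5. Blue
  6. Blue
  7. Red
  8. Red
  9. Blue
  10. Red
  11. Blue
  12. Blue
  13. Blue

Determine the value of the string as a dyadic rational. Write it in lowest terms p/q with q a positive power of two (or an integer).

2863/2048

Prefix values for Blue Blue Red Red Blue Blue Red Red Blue Red Blue Blue Blue via {L|R} + simplicity:
step 1: add Blue to get B; options L={ 0 } R={  } — 1
step 2: add Blue to get BB; options L={ 0; 1 } R={  } — 2
step 3: add Red to get BBR; options L={ 0; 1 } R={ 2 } — 3/2
step 4: add Red to get BBRR; options L={ 0; 1 } R={ 3/2; 2 } — 5/4
step 5: add Blue to get BBRRB; options L={ 0; 1; 5/4 } R={ 3/2; 2 } — 11/8
step 6: add Blue to get BBRRBB; options L={ 0; 1; 5/4; 11/8 } R={ 3/2; 2 } — 23/16
step 7: add Red to get BBRRBBR; options L={ 0; 1; 5/4; 11/8 } R={ 23/16; 3/2; 2 } — 45/32
step 8: add Red to get BBRRBBRR; options L={ 0; 1; 5/4; 11/8 } R={ 45/32; 23/16; 3/2; 2 } — 89/64
step 9: add Blue to get BBRRBBRRB; options L={ 0; 1; 5/4; 11/8; 89/64 } R={ 45/32; 23/16; 3/2; 2 } — 179/128
step 10: add Red to get BBRRBBRRBR; options L={ 0; 1; 5/4; 11/8; 89/64 } R={ 179/128; 45/32; 23/16; 3/2; 2 } — 357/256
step 11: add Blue to get BBRRBBRRBRB; options L={ 0; 1; 5/4; 11/8; 89/64; 357/256 } R={ 179/128; 45/32; 23/16; 3/2; 2 } — 715/512
step 12: add Blue to get BBRRBBRRBRBB; options L={ 0; 1; 5/4; 11/8; 89/64; 357/256; 715/512 } R={ 179/128; 45/32; 23/16; 3/2; 2 } — 1431/1024
step 13: add Blue to get BBRRBBRRBRBBB; options L={ 0; 1; 5/4; 11/8; 89/64; 357/256; 715/512; 1431/1024 } R={ 179/128; 45/32; 23/16; 3/2; 2 } — 2863/2048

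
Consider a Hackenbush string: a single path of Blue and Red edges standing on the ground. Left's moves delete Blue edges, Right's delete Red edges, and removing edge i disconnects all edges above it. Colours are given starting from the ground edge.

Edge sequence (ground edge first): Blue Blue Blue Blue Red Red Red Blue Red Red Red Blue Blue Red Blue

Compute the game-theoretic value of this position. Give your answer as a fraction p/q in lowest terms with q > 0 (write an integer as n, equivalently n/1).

6427/2048

1 of 15 · B · max L 0 · min R +∞ ⇒ 1
2 of 15 · BB · max L 1 · min R +∞ ⇒ 2
3 of 15 · BBB · max L 2 · min R +∞ ⇒ 3
4 of 15 · BBBB · max L 3 · min R +∞ ⇒ 4
5 of 15 · BBBBR · max L 3 · min R 4 ⇒ 7/2
6 of 15 · BBBBRR · max L 3 · min R 7/2 ⇒ 13/4
7 of 15 · BBBBRRR · max L 3 · min R 13/4 ⇒ 25/8
8 of 15 · BBBBRRRB · max L 25/8 · min R 13/4 ⇒ 51/16
9 of 15 · BBBBRRRBR · max L 25/8 · min R 51/16 ⇒ 101/32
10 of 15 · BBBBRRRBRR · max L 25/8 · min R 101/32 ⇒ 201/64
11 of 15 · BBBBRRRBRRR · max L 25/8 · min R 201/64 ⇒ 401/128
12 of 15 · BBBBRRRBRRRB · max L 401/128 · min R 201/64 ⇒ 803/256
13 of 15 · BBBBRRRBRRRBB · max L 803/256 · min R 201/64 ⇒ 1607/512
14 of 15 · BBBBRRRBRRRBBR · max L 803/256 · min R 1607/512 ⇒ 3213/1024
15 of 15 · BBBBRRRBRRRBBRB · max L 3213/1024 · min R 1607/512 ⇒ 6427/2048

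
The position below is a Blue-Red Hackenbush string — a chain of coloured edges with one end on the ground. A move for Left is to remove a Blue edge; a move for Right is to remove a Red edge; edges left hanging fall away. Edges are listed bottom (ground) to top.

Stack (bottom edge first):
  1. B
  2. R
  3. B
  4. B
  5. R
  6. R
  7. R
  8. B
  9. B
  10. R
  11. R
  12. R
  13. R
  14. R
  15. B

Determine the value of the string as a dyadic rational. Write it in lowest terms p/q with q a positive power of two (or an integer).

1 of 15 · B · max L 0 · min R +∞ => 1
2 of 15 · BR · max L 0 · min R 1 => 1/2
3 of 15 · BRB · max L 1/2 · min R 1 => 3/4
4 of 15 · BRBB · max L 3/4 · min R 1 => 7/8
5 of 15 · BRBBR · max L 3/4 · min R 7/8 => 13/16
6 of 15 · BRBBRR · max L 3/4 · min R 13/16 => 25/32
7 of 15 · BRBBRRR · max L 3/4 · min R 25/32 => 49/64
8 of 15 · BRBBRRRB · max L 49/64 · min R 25/32 => 99/128
9 of 15 · BRBBRRRBB · max L 99/128 · min R 25/32 => 199/256
10 of 15 · BRBBRRRBBR · max L 99/128 · min R 199/256 => 397/512
11 of 15 · BRBBRRRBBRR · max L 99/128 · min R 397/512 => 793/1024
12 of 15 · BRBBRRRBBRRR · max L 99/128 · min R 793/1024 => 1585/2048
13 of 15 · BRBBRRRBBRRRR · max L 99/128 · min R 1585/2048 => 3169/4096
14 of 15 · BRBBRRRBBRRRRR · max L 99/128 · min R 3169/4096 => 6337/8192
15 of 15 · BRBBRRRBBRRRRRB · max L 6337/8192 · min R 3169/4096 => 12675/16384

12675/16384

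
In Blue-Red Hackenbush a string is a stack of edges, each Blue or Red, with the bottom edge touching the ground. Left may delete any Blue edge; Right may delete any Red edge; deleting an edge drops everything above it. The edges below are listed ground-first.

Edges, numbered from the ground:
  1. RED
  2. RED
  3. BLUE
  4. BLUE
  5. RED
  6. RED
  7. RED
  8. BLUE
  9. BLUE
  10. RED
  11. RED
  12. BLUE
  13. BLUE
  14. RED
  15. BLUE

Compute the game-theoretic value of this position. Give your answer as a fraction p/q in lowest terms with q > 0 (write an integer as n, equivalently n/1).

-11877/8192

Prefix values for RED RED BLUE BLUE RED RED RED BLUE BLUE RED RED BLUE BLUE RED BLUE via {L|R} + simplicity:
R: Left { — }, Right { 0 } = simplest -1
RR: Left { — }, Right { -1,0 } = simplest -2
RRB: Left { -2 }, Right { -1,0 } = simplest -3/2
RRBB: Left { -2,-3/2 }, Right { -1,0 } = simplest -5/4
RRBBR: Left { -2,-3/2 }, Right { -5/4,-1,0 } = simplest -11/8
RRBBRR: Left { -2,-3/2 }, Right { -11/8,-5/4,-1,0 } = simplest -23/16
RRBBRRR: Left { -2,-3/2 }, Right { -23/16,-11/8,-5/4,-1,0 } = simplest -47/32
RRBBRRRB: Left { -2,-3/2,-47/32 }, Right { -23/16,-11/8,-5/4,-1,0 } = simplest -93/64
RRBBRRRBB: Left { -2,-3/2,-47/32,-93/64 }, Right { -23/16,-11/8,-5/4,-1,0 } = simplest -185/128
RRBBRRRBBR: Left { -2,-3/2,-47/32,-93/64 }, Right { -185/128,-23/16,-11/8,-5/4,-1,0 } = simplest -371/256
RRBBRRRBBRR: Left { -2,-3/2,-47/32,-93/64 }, Right { -371/256,-185/128,-23/16,-11/8,-5/4,-1,0 } = simplest -743/512
RRBBRRRBBRRB: Left { -2,-3/2,-47/32,-93/64,-743/512 }, Right { -371/256,-185/128,-23/16,-11/8,-5/4,-1,0 } = simplest -1485/1024
RRBBRRRBBRRBB: Left { -2,-3/2,-47/32,-93/64,-743/512,-1485/1024 }, Right { -371/256,-185/128,-23/16,-11/8,-5/4,-1,0 } = simplest -2969/2048
RRBBRRRBBRRBBR: Left { -2,-3/2,-47/32,-93/64,-743/512,-1485/1024 }, Right { -2969/2048,-371/256,-185/128,-23/16,-11/8,-5/4,-1,0 } = simplest -5939/4096
RRBBRRRBBRRBBRB: Left { -2,-3/2,-47/32,-93/64,-743/512,-1485/1024,-5939/4096 }, Right { -2969/2048,-371/256,-185/128,-23/16,-11/8,-5/4,-1,0 } = simplest -11877/8192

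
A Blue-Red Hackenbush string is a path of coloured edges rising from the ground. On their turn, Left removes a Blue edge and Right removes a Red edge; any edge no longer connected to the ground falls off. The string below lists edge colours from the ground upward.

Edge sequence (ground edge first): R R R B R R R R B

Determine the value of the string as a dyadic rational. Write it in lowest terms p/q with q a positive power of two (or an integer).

Recurse on prefixes of the 9-edge string R R R B R R R R B:
1 of 9 · R · max L −∞ · min R 0 gives -1
2 of 9 · RR · max L −∞ · min R -1 gives -2
3 of 9 · RRR · max L −∞ · min R -2 gives -3
4 of 9 · RRRB · max L -3 · min R -2 gives -5/2
5 of 9 · RRRBR · max L -3 · min R -5/2 gives -11/4
6 of 9 · RRRBRR · max L -3 · min R -11/4 gives -23/8
7 of 9 · RRRBRRR · max L -3 · min R -23/8 gives -47/16
8 of 9 · RRRBRRRR · max L -3 · min R -47/16 gives -95/32
9 of 9 · RRRBRRRRB · max L -95/32 · min R -47/16 gives -189/64

-189/64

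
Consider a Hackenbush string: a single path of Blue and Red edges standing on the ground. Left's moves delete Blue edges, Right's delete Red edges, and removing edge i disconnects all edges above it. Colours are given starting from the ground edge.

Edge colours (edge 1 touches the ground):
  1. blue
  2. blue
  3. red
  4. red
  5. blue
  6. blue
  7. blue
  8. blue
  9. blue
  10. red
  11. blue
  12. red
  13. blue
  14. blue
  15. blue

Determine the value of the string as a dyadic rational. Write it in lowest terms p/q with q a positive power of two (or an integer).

12207/8192

Build g(s[:k]) for k = 1..15, string s = blue blue red red blue blue blue blue blue red blue red blue blue blue.
step 1: add blue to get b; options L={ 0 } R={ — } → 1
step 2: add blue to get bb; options L={ 0, 1 } R={ — } → 2
step 3: add red to get bbr; options L={ 0, 1 } R={ 2 } → 3/2
step 4: add red to get bbrr; options L={ 0, 1 } R={ 3/2, 2 } → 5/4
step 5: add blue to get bbrrb; options L={ 0, 1, 5/4 } R={ 3/2, 2 } → 11/8
step 6: add blue to get bbrrbb; options L={ 0, 1, 5/4, 11/8 } R={ 3/2, 2 } → 23/16
step 7: add blue to get bbrrbbb; options L={ 0, 1, 5/4, 11/8, 23/16 } R={ 3/2, 2 } → 47/32
step 8: add blue to get bbrrbbbb; options L={ 0, 1, 5/4, 11/8, 23/16, 47/32 } R={ 3/2, 2 } → 95/64
step 9: add blue to get bbrrbbbbb; options L={ 0, 1, 5/4, 11/8, 23/16, 47/32, 95/64 } R={ 3/2, 2 } → 191/128
step 10: add red to get bbrrbbbbbr; options L={ 0, 1, 5/4, 11/8, 23/16, 47/32, 95/64 } R={ 191/128, 3/2, 2 } → 381/256
step 11: add blue to get bbrrbbbbbrb; options L={ 0, 1, 5/4, 11/8, 23/16, 47/32, 95/64, 381/256 } R={ 191/128, 3/2, 2 } → 763/512
step 12: add red to get bbrrbbbbbrbr; options L={ 0, 1, 5/4, 11/8, 23/16, 47/32, 95/64, 381/256 } R={ 763/512, 191/128, 3/2, 2 } → 1525/1024
step 13: add blue to get bbrrbbbbbrbrb; options L={ 0, 1, 5/4, 11/8, 23/16, 47/32, 95/64, 381/256, 1525/1024 } R={ 763/512, 191/128, 3/2, 2 } → 3051/2048
step 14: add blue to get bbrrbbbbbrbrbb; options L={ 0, 1, 5/4, 11/8, 23/16, 47/32, 95/64, 381/256, 1525/1024, 3051/2048 } R={ 763/512, 191/128, 3/2, 2 } → 6103/4096
step 15: add blue to get bbrrbbbbbrbrbbb; options L={ 0, 1, 5/4, 11/8, 23/16, 47/32, 95/64, 381/256, 1525/1024, 3051/2048, 6103/4096 } R={ 763/512, 191/128, 3/2, 2 } → 12207/8192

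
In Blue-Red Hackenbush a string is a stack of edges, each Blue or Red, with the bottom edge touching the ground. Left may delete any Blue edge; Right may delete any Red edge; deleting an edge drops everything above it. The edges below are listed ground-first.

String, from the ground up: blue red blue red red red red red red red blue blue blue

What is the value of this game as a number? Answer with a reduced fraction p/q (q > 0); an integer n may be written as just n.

2063/4096

val_1 [b]  L=[0]  R=[∅]  so 1
val_2 [br]  L=[0]  R=[1]  so 1/2
val_3 [brb]  L=[0; 1/2]  R=[1]  so 3/4
val_4 [brbr]  L=[0; 1/2]  R=[3/4; 1]  so 5/8
val_5 [brbrr]  L=[0; 1/2]  R=[5/8; 3/4; 1]  so 9/16
val_6 [brbrrr]  L=[0; 1/2]  R=[9/16; 5/8; 3/4; 1]  so 17/32
val_7 [brbrrrr]  L=[0; 1/2]  R=[17/32; 9/16; 5/8; 3/4; 1]  so 33/64
val_8 [brbrrrrr]  L=[0; 1/2]  R=[33/64; 17/32; 9/16; 5/8; 3/4; 1]  so 65/128
val_9 [brbrrrrrr]  L=[0; 1/2]  R=[65/128; 33/64; 17/32; 9/16; 5/8; 3/4; 1]  so 129/256
val_10 [brbrrrrrrr]  L=[0; 1/2]  R=[129/256; 65/128; 33/64; 17/32; 9/16; 5/8; 3/4; 1]  so 257/512
val_11 [brbrrrrrrrb]  L=[0; 1/2; 257/512]  R=[129/256; 65/128; 33/64; 17/32; 9/16; 5/8; 3/4; 1]  so 515/1024
val_12 [brbrrrrrrrbb]  L=[0; 1/2; 257/512; 515/1024]  R=[129/256; 65/128; 33/64; 17/32; 9/16; 5/8; 3/4; 1]  so 1031/2048
val_13 [brbrrrrrrrbbb]  L=[0; 1/2; 257/512; 515/1024; 1031/2048]  R=[129/256; 65/128; 33/64; 17/32; 9/16; 5/8; 3/4; 1]  so 2063/4096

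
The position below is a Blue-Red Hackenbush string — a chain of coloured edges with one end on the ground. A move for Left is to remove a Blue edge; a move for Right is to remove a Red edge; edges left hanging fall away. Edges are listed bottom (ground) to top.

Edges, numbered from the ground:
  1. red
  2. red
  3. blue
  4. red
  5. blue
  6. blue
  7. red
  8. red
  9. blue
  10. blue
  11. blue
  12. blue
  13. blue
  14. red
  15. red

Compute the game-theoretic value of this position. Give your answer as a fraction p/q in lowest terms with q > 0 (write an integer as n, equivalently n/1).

Recurse on prefixes of the 15-edge string red red blue red blue blue red red blue blue blue blue blue red red:
G_1 [r]  L=[·]  R=[0]  -> -1
G_2 [rr]  L=[·]  R=[-1 0]  -> -2
G_3 [rrb]  L=[-2]  R=[-1 0]  -> -3/2
G_4 [rrbr]  L=[-2]  R=[-3/2 -1 0]  -> -7/4
G_5 [rrbrb]  L=[-2 -7/4]  R=[-3/2 -1 0]  -> -13/8
G_6 [rrbrbb]  L=[-2 -7/4 -13/8]  R=[-3/2 -1 0]  -> -25/16
G_7 [rrbrbbr]  L=[-2 -7/4 -13/8]  R=[-25/16 -3/2 -1 0]  -> -51/32
G_8 [rrbrbbrr]  L=[-2 -7/4 -13/8]  R=[-51/32 -25/16 -3/2 -1 0]  -> -103/64
G_9 [rrbrbbrrb]  L=[-2 -7/4 -13/8 -103/64]  R=[-51/32 -25/16 -3/2 -1 0]  -> -205/128
G_10 [rrbrbbrrbb]  L=[-2 -7/4 -13/8 -103/64 -205/128]  R=[-51/32 -25/16 -3/2 -1 0]  -> -409/256
G_11 [rrbrbbrrbbb]  L=[-2 -7/4 -13/8 -103/64 -205/128 -409/256]  R=[-51/32 -25/16 -3/2 -1 0]  -> -817/512
G_12 [rrbrbbrrbbbb]  L=[-2 -7/4 -13/8 -103/64 -205/128 -409/256 -817/512]  R=[-51/32 -25/16 -3/2 -1 0]  -> -1633/1024
G_13 [rrbrbbrrbbbbb]  L=[-2 -7/4 -13/8 -103/64 -205/128 -409/256 -817/512 -1633/1024]  R=[-51/32 -25/16 -3/2 -1 0]  -> -3265/2048
G_14 [rrbrbbrrbbbbbr]  L=[-2 -7/4 -13/8 -103/64 -205/128 -409/256 -817/512 -1633/1024]  R=[-3265/2048 -51/32 -25/16 -3/2 -1 0]  -> -6531/4096
G_15 [rrbrbbrrbbbbbrr]  L=[-2 -7/4 -13/8 -103/64 -205/128 -409/256 -817/512 -1633/1024]  R=[-6531/4096 -3265/2048 -51/32 -25/16 -3/2 -1 0]  -> -13063/8192

-13063/8192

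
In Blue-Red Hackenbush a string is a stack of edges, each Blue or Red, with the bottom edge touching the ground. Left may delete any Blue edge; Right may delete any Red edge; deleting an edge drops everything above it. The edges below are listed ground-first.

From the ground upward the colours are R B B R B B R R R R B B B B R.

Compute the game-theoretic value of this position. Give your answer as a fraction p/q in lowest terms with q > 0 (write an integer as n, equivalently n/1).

Recurse on prefixes of the 15-edge string R B B R B B R R R R B B B B R:
R: Left { — }, Right { 0 } so simplest -1
RB: Left { -1 }, Right { 0 } so simplest -1/2
RBB: Left { -1 -1/2 }, Right { 0 } so simplest -1/4
RBBR: Left { -1 -1/2 }, Right { -1/4 0 } so simplest -3/8
RBBRB: Left { -1 -1/2 -3/8 }, Right { -1/4 0 } so simplest -5/16
RBBRBB: Left { -1 -1/2 -3/8 -5/16 }, Right { -1/4 0 } so simplest -9/32
RBBRBBR: Left { -1 -1/2 -3/8 -5/16 }, Right { -9/32 -1/4 0 } so simplest -19/64
RBBRBBRR: Left { -1 -1/2 -3/8 -5/16 }, Right { -19/64 -9/32 -1/4 0 } so simplest -39/128
RBBRBBRRR: Left { -1 -1/2 -3/8 -5/16 }, Right { -39/128 -19/64 -9/32 -1/4 0 } so simplest -79/256
RBBRBBRRRR: Left { -1 -1/2 -3/8 -5/16 }, Right { -79/256 -39/128 -19/64 -9/32 -1/4 0 } so simplest -159/512
RBBRBBRRRRB: Left { -1 -1/2 -3/8 -5/16 -159/512 }, Right { -79/256 -39/128 -19/64 -9/32 -1/4 0 } so simplest -317/1024
RBBRBBRRRRBB: Left { -1 -1/2 -3/8 -5/16 -159/512 -317/1024 }, Right { -79/256 -39/128 -19/64 -9/32 -1/4 0 } so simplest -633/2048
RBBRBBRRRRBBB: Left { -1 -1/2 -3/8 -5/16 -159/512 -317/1024 -633/2048 }, Right { -79/256 -39/128 -19/64 -9/32 -1/4 0 } so simplest -1265/4096
RBBRBBRRRRBBBB: Left { -1 -1/2 -3/8 -5/16 -159/512 -317/1024 -633/2048 -1265/4096 }, Right { -79/256 -39/128 -19/64 -9/32 -1/4 0 } so simplest -2529/8192
RBBRBBRRRRBBBBR: Left { -1 -1/2 -3/8 -5/16 -159/512 -317/1024 -633/2048 -1265/4096 }, Right { -2529/8192 -79/256 -39/128 -19/64 -9/32 -1/4 0 } so simplest -5059/16384

-5059/16384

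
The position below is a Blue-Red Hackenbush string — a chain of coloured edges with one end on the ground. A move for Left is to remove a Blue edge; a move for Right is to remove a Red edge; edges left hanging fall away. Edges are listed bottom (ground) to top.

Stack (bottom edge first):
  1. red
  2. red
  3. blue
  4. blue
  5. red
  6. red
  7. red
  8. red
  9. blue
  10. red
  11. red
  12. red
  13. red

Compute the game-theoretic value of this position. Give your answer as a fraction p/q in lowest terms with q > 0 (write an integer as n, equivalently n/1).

g(r) = { (no moves) | 0 } ⇒ -1
g(rr) = { (no moves) | -1, 0 } ⇒ -2
g(rrb) = { -2 | -1, 0 } ⇒ -3/2
g(rrbb) = { -2, -3/2 | -1, 0 } ⇒ -5/4
g(rrbbr) = { -2, -3/2 | -5/4, -1, 0 } ⇒ -11/8
g(rrbbrr) = { -2, -3/2 | -11/8, -5/4, -1, 0 } ⇒ -23/16
g(rrbbrrr) = { -2, -3/2 | -23/16, -11/8, -5/4, -1, 0 } ⇒ -47/32
g(rrbbrrrr) = { -2, -3/2 | -47/32, -23/16, -11/8, -5/4, -1, 0 } ⇒ -95/64
g(rrbbrrrrb) = { -2, -3/2, -95/64 | -47/32, -23/16, -11/8, -5/4, -1, 0 } ⇒ -189/128
g(rrbbrrrrbr) = { -2, -3/2, -95/64 | -189/128, -47/32, -23/16, -11/8, -5/4, -1, 0 } ⇒ -379/256
g(rrbbrrrrbrr) = { -2, -3/2, -95/64 | -379/256, -189/128, -47/32, -23/16, -11/8, -5/4, -1, 0 } ⇒ -759/512
g(rrbbrrrrbrrr) = { -2, -3/2, -95/64 | -759/512, -379/256, -189/128, -47/32, -23/16, -11/8, -5/4, -1, 0 } ⇒ -1519/1024
g(rrbbrrrrbrrrr) = { -2, -3/2, -95/64 | -1519/1024, -759/512, -379/256, -189/128, -47/32, -23/16, -11/8, -5/4, -1, 0 } ⇒ -3039/2048

-3039/2048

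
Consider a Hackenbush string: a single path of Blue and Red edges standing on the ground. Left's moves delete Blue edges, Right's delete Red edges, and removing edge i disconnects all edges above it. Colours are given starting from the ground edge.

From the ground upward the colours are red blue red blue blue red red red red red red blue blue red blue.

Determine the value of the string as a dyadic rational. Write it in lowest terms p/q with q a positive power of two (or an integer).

value_1 [r]  L=[none]  R=[0]  = -1
value_2 [rb]  L=[-1]  R=[0]  = -1/2
value_3 [rbr]  L=[-1]  R=[-1/2,0]  = -3/4
value_4 [rbrb]  L=[-1,-3/4]  R=[-1/2,0]  = -5/8
value_5 [rbrbb]  L=[-1,-3/4,-5/8]  R=[-1/2,0]  = -9/16
value_6 [rbrbbr]  L=[-1,-3/4,-5/8]  R=[-9/16,-1/2,0]  = -19/32
value_7 [rbrbbrr]  L=[-1,-3/4,-5/8]  R=[-19/32,-9/16,-1/2,0]  = -39/64
value_8 [rbrbbrrr]  L=[-1,-3/4,-5/8]  R=[-39/64,-19/32,-9/16,-1/2,0]  = -79/128
value_9 [rbrbbrrrr]  L=[-1,-3/4,-5/8]  R=[-79/128,-39/64,-19/32,-9/16,-1/2,0]  = -159/256
value_10 [rbrbbrrrrr]  L=[-1,-3/4,-5/8]  R=[-159/256,-79/128,-39/64,-19/32,-9/16,-1/2,0]  = -319/512
value_11 [rbrbbrrrrrr]  L=[-1,-3/4,-5/8]  R=[-319/512,-159/256,-79/128,-39/64,-19/32,-9/16,-1/2,0]  = -639/1024
value_12 [rbrbbrrrrrrb]  L=[-1,-3/4,-5/8,-639/1024]  R=[-319/512,-159/256,-79/128,-39/64,-19/32,-9/16,-1/2,0]  = -1277/2048
value_13 [rbrbbrrrrrrbb]  L=[-1,-3/4,-5/8,-639/1024,-1277/2048]  R=[-319/512,-159/256,-79/128,-39/64,-19/32,-9/16,-1/2,0]  = -2553/4096
value_14 [rbrbbrrrrrrbbr]  L=[-1,-3/4,-5/8,-639/1024,-1277/2048]  R=[-2553/4096,-319/512,-159/256,-79/128,-39/64,-19/32,-9/16,-1/2,0]  = -5107/8192
value_15 [rbrbbrrrrrrbbrb]  L=[-1,-3/4,-5/8,-639/1024,-1277/2048,-5107/8192]  R=[-2553/4096,-319/512,-159/256,-79/128,-39/64,-19/32,-9/16,-1/2,0]  = -10213/16384

-10213/16384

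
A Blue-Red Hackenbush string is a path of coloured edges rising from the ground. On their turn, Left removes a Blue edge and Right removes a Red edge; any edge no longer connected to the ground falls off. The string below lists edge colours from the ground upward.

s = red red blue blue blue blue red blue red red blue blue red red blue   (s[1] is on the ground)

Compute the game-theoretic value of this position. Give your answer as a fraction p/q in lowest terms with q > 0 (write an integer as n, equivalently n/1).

-8909/8192

Build val(s[:k]) for k = 1..15, string s = red red blue blue blue blue red blue red red blue blue red red blue.
step 1: add red to get r; options L={  } R={ 0 } — -1
step 2: add red to get rr; options L={  } R={ -1; 0 } — -2
step 3: add blue to get rrb; options L={ -2 } R={ -1; 0 } — -3/2
step 4: add blue to get rrbb; options L={ -2; -3/2 } R={ -1; 0 } — -5/4
step 5: add blue to get rrbbb; options L={ -2; -3/2; -5/4 } R={ -1; 0 } — -9/8
step 6: add blue to get rrbbbb; options L={ -2; -3/2; -5/4; -9/8 } R={ -1; 0 } — -17/16
step 7: add red to get rrbbbbr; options L={ -2; -3/2; -5/4; -9/8 } R={ -17/16; -1; 0 } — -35/32
step 8: add blue to get rrbbbbrb; options L={ -2; -3/2; -5/4; -9/8; -35/32 } R={ -17/16; -1; 0 } — -69/64
step 9: add red to get rrbbbbrbr; options L={ -2; -3/2; -5/4; -9/8; -35/32 } R={ -69/64; -17/16; -1; 0 } — -139/128
step 10: add red to get rrbbbbrbrr; options L={ -2; -3/2; -5/4; -9/8; -35/32 } R={ -139/128; -69/64; -17/16; -1; 0 } — -279/256
step 11: add blue to get rrbbbbrbrrb; options L={ -2; -3/2; -5/4; -9/8; -35/32; -279/256 } R={ -139/128; -69/64; -17/16; -1; 0 } — -557/512
step 12: add blue to get rrbbbbrbrrbb; options L={ -2; -3/2; -5/4; -9/8; -35/32; -279/256; -557/512 } R={ -139/128; -69/64; -17/16; -1; 0 } — -1113/1024
step 13: add red to get rrbbbbrbrrbbr; options L={ -2; -3/2; -5/4; -9/8; -35/32; -279/256; -557/512 } R={ -1113/1024; -139/128; -69/64; -17/16; -1; 0 } — -2227/2048
step 14: add red to get rrbbbbrbrrbbrr; options L={ -2; -3/2; -5/4; -9/8; -35/32; -279/256; -557/512 } R={ -2227/2048; -1113/1024; -139/128; -69/64; -17/16; -1; 0 } — -4455/4096
step 15: add blue to get rrbbbbrbrrbbrrb; options L={ -2; -3/2; -5/4; -9/8; -35/32; -279/256; -557/512; -4455/4096 } R={ -2227/2048; -1113/1024; -139/128; -69/64; -17/16; -1; 0 } — -8909/8192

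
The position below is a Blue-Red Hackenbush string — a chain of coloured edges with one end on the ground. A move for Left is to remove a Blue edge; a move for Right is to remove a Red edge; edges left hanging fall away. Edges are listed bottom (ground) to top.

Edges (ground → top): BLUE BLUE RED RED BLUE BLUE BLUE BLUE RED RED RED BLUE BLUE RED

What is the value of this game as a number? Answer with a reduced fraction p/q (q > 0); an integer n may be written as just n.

6029/4096

Prefix values for BLUE BLUE RED RED BLUE BLUE BLUE BLUE RED RED RED BLUE BLUE RED via {L|R} + simplicity:
1 of 14 · B · max L 0 · min R +∞ gives 1
2 of 14 · BB · max L 1 · min R +∞ gives 2
3 of 14 · BBR · max L 1 · min R 2 gives 3/2
4 of 14 · BBRR · max L 1 · min R 3/2 gives 5/4
5 of 14 · BBRRB · max L 5/4 · min R 3/2 gives 11/8
6 of 14 · BBRRBB · max L 11/8 · min R 3/2 gives 23/16
7 of 14 · BBRRBBB · max L 23/16 · min R 3/2 gives 47/32
8 of 14 · BBRRBBBB · max L 47/32 · min R 3/2 gives 95/64
9 of 14 · BBRRBBBBR · max L 47/32 · min R 95/64 gives 189/128
10 of 14 · BBRRBBBBRR · max L 47/32 · min R 189/128 gives 377/256
11 of 14 · BBRRBBBBRRR · max L 47/32 · min R 377/256 gives 753/512
12 of 14 · BBRRBBBBRRRB · max L 753/512 · min R 377/256 gives 1507/1024
13 of 14 · BBRRBBBBRRRBB · max L 1507/1024 · min R 377/256 gives 3015/2048
14 of 14 · BBRRBBBBRRRBBR · max L 1507/1024 · min R 3015/2048 gives 6029/4096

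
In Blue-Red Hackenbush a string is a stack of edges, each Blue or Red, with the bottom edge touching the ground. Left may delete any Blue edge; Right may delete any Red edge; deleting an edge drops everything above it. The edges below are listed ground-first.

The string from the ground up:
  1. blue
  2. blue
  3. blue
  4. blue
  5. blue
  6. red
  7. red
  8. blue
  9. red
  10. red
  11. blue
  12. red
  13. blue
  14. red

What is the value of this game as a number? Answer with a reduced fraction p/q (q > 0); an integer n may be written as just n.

2197/512

Prefix values for blue blue blue blue blue red red blue red red blue red blue red via {L|R} + simplicity:
step 1: add blue to get b; options L={ 0 } R={ none } => 1
step 2: add blue to get bb; options L={ 0 1 } R={ none } => 2
step 3: add blue to get bbb; options L={ 0 1 2 } R={ none } => 3
step 4: add blue to get bbbb; options L={ 0 1 2 3 } R={ none } => 4
step 5: add blue to get bbbbb; options L={ 0 1 2 3 4 } R={ none } => 5
step 6: add red to get bbbbbr; options L={ 0 1 2 3 4 } R={ 5 } => 9/2
step 7: add red to get bbbbbrr; options L={ 0 1 2 3 4 } R={ 9/2 5 } => 17/4
step 8: add blue to get bbbbbrrb; options L={ 0 1 2 3 4 17/4 } R={ 9/2 5 } => 35/8
step 9: add red to get bbbbbrrbr; options L={ 0 1 2 3 4 17/4 } R={ 35/8 9/2 5 } => 69/16
step 10: add red to get bbbbbrrbrr; options L={ 0 1 2 3 4 17/4 } R={ 69/16 35/8 9/2 5 } => 137/32
step 11: add blue to get bbbbbrrbrrb; options L={ 0 1 2 3 4 17/4 137/32 } R={ 69/16 35/8 9/2 5 } => 275/64
step 12: add red to get bbbbbrrbrrbr; options L={ 0 1 2 3 4 17/4 137/32 } R={ 275/64 69/16 35/8 9/2 5 } => 549/128
step 13: add blue to get bbbbbrrbrrbrb; options L={ 0 1 2 3 4 17/4 137/32 549/128 } R={ 275/64 69/16 35/8 9/2 5 } => 1099/256
step 14: add red to get bbbbbrrbrrbrbr; options L={ 0 1 2 3 4 17/4 137/32 549/128 } R={ 1099/256 275/64 69/16 35/8 9/2 5 } => 2197/512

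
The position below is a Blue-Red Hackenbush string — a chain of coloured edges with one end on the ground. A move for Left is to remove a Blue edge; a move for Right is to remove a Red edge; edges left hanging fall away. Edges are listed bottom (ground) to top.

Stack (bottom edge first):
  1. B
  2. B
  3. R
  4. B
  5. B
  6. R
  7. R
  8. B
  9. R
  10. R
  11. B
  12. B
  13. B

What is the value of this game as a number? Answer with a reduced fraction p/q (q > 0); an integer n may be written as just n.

edge 1 of 13 (B): { 0 | · } -> 1
edge 2 of 13 (B): { 0 1 | · } -> 2
edge 3 of 13 (R): { 0 1 | 2 } -> 3/2
edge 4 of 13 (B): { 0 1 3/2 | 2 } -> 7/4
edge 5 of 13 (B): { 0 1 3/2 7/4 | 2 } -> 15/8
edge 6 of 13 (R): { 0 1 3/2 7/4 | 15/8 2 } -> 29/16
edge 7 of 13 (R): { 0 1 3/2 7/4 | 29/16 15/8 2 } -> 57/32
edge 8 of 13 (B): { 0 1 3/2 7/4 57/32 | 29/16 15/8 2 } -> 115/64
edge 9 of 13 (R): { 0 1 3/2 7/4 57/32 | 115/64 29/16 15/8 2 } -> 229/128
edge 10 of 13 (R): { 0 1 3/2 7/4 57/32 | 229/128 115/64 29/16 15/8 2 } -> 457/256
edge 11 of 13 (B): { 0 1 3/2 7/4 57/32 457/256 | 229/128 115/64 29/16 15/8 2 } -> 915/512
edge 12 of 13 (B): { 0 1 3/2 7/4 57/32 457/256 915/512 | 229/128 115/64 29/16 15/8 2 } -> 1831/1024
edge 13 of 13 (B): { 0 1 3/2 7/4 57/32 457/256 915/512 1831/1024 | 229/128 115/64 29/16 15/8 2 } -> 3663/2048

3663/2048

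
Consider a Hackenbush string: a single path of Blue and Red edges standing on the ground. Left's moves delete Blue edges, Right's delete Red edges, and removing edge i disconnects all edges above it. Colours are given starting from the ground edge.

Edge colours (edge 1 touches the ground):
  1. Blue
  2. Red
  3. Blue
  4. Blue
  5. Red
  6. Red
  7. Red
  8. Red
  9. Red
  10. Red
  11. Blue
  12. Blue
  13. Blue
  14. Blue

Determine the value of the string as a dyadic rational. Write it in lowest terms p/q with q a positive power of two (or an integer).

edge 1 of 14 (Blue): { 0 | (no moves) } gives 1
edge 2 of 14 (Red): { 0 | 1 } gives 1/2
edge 3 of 14 (Blue): { 0 1/2 | 1 } gives 3/4
edge 4 of 14 (Blue): { 0 1/2 3/4 | 1 } gives 7/8
edge 5 of 14 (Red): { 0 1/2 3/4 | 7/8 1 } gives 13/16
edge 6 of 14 (Red): { 0 1/2 3/4 | 13/16 7/8 1 } gives 25/32
edge 7 of 14 (Red): { 0 1/2 3/4 | 25/32 13/16 7/8 1 } gives 49/64
edge 8 of 14 (Red): { 0 1/2 3/4 | 49/64 25/32 13/16 7/8 1 } gives 97/128
edge 9 of 14 (Red): { 0 1/2 3/4 | 97/128 49/64 25/32 13/16 7/8 1 } gives 193/256
edge 10 of 14 (Red): { 0 1/2 3/4 | 193/256 97/128 49/64 25/32 13/16 7/8 1 } gives 385/512
edge 11 of 14 (Blue): { 0 1/2 3/4 385/512 | 193/256 97/128 49/64 25/32 13/16 7/8 1 } gives 771/1024
edge 12 of 14 (Blue): { 0 1/2 3/4 385/512 771/1024 | 193/256 97/128 49/64 25/32 13/16 7/8 1 } gives 1543/2048
edge 13 of 14 (Blue): { 0 1/2 3/4 385/512 771/1024 1543/2048 | 193/256 97/128 49/64 25/32 13/16 7/8 1 } gives 3087/4096
edge 14 of 14 (Blue): { 0 1/2 3/4 385/512 771/1024 1543/2048 3087/4096 | 193/256 97/128 49/64 25/32 13/16 7/8 1 } gives 6175/8192

6175/8192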